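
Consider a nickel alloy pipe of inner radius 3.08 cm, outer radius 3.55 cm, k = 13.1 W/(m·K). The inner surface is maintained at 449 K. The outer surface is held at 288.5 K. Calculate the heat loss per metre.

Q' = 93.0 kW/m

Q' = 2πk·ΔT/ln(r₂/r₁) = 2π × 13.1 × 160.5 / ln(0.0355/0.0308) = 93000 W/m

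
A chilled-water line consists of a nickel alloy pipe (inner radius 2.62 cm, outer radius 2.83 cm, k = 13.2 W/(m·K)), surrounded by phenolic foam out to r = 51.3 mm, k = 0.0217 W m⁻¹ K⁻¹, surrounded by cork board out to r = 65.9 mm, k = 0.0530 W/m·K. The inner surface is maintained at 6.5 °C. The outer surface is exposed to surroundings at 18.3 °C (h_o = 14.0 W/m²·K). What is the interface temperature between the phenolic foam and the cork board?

Series thermal resistances, inner to outer:
  R'_nickel alloy = ln(0.0283/0.0262)/(2πk) = 0.07710/(2π·13.2) = 9.296×10^-4 m·K/W
  R'_phenolic foam = ln(0.0513/0.0283)/(2πk) = 0.5948/(2π·0.0217) = 4.363 m·K/W
  R'_cork board = ln(0.0659/0.0513)/(2πk) = 0.2504/(2π·0.0530) = 0.7521 m·K/W
  R'_conv,out = 1/(2πr h) = 1/(2π·0.0659·14.0) = 0.1725 m·K/W
ΣR = 9.296×10^-4 + 4.363 + 0.7521 + 0.1725 = 5.289 m·K/W
Q' = ΔT/ΣR = (6.5 °C − 18.3 °C)/5.289 = -2.231 W/m
From the inner boundary to the phenolic foam/cork board interface, ΣR_partial = 4.364 m·K/W.
T_interface = T_in − Q'·ΣR_partial = 6.5 °C − (-2.231)(4.364) = 16.2 °C

T = 16.2 °C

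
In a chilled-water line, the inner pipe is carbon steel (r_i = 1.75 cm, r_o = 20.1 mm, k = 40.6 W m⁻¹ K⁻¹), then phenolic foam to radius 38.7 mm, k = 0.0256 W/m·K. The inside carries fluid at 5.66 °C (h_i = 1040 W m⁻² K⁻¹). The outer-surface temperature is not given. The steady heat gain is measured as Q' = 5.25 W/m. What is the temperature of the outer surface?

Sum the resistances:
  R'_conv,in = 1/(2πr h) = 1/(2π·0.0175·1040) = 0.008745 m·K/W
  R'_carbon steel = ln(0.0201/0.0175)/(2πk) = 0.1385/(2π·40.6) = 5.430×10^-4 m·K/W
  R'_phenolic foam = ln(0.0387/0.0201)/(2πk) = 0.6551/(2π·0.0256) = 4.073 m·K/W
ΣR = 4.082 m·K/W
ΔT = Q'·ΣR = 5.25 × 4.082 = 21.43 K
Heat flows inward, so T_out = T_in + ΔT = 5.66 + 21.43 = 27.1 °C

T_out = 27.1 °C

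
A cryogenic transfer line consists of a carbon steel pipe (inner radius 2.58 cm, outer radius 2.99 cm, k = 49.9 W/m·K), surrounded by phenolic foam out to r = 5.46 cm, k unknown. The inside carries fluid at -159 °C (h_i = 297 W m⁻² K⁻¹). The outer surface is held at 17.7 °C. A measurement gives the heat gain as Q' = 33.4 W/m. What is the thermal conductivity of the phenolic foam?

ΣR = ΔT/Q' = |-159 − 17.7|/33.4 = 5.290 m·K/W
Known resistances:
  R'_conv,in = 1/(2πr h) = 1/(2π·0.0258·297) = 0.02077 m·K/W
  R'_carbon steel = ln(0.0299/0.0258)/(2πk) = 0.1475/(2π·49.9) = 4.704×10^-4 m·K/W
R_phenolic foam = ΣR − ΣR_known = 5.290 − 0.02124 = 5.269 m·K/W
ln(r₂/r₁)/(2πk) = 5.269 ⇒ k = 0.6022/(2π·5.269) = 0.0182 W/m·K

k = 0.0182 W/m·K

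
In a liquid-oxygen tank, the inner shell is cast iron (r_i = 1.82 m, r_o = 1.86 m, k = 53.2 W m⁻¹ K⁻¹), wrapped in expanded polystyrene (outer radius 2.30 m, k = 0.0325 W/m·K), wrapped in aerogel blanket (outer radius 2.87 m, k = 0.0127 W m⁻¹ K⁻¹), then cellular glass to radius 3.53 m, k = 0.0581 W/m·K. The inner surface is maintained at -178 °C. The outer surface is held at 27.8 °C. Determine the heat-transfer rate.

Series thermal resistances, inner to outer:
  R_cast iron = (1/1.82 − 1/1.86)/(4πk) = 0.01182/(4π·53.2) = 1.767×10^-5 K/W
  R_expanded polystyrene = (1/1.86 − 1/2.30)/(4πk) = 0.1029/(4π·0.0325) = 0.2518 K/W
  R_aerogel blanket = (1/2.30 − 1/2.87)/(4πk) = 0.08635/(4π·0.0127) = 0.5411 K/W
  R_cellular glass = (1/2.87 − 1/3.53)/(4πk) = 0.06515/(4π·0.0581) = 0.08923 K/W
ΣR = 1.767×10^-5 + 0.2518 + 0.5411 + 0.08923 = 0.8821 K/W
Q = ΔT/ΣR = (-178 °C − 27.8 °C)/0.8821 = -233 W
(Negative Q ⇒ heat flows inward; heat gain = 233 W.)

Q = 233 W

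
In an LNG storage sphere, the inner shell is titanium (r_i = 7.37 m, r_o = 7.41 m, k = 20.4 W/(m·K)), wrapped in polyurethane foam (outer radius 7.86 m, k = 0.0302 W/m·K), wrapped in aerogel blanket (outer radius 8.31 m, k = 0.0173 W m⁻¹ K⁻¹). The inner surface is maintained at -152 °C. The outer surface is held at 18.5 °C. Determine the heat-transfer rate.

Resistance network (inner→outer):
  R_titanium = (1/7.37 − 1/7.41)/(4πk) = 7.324×10^-4/(4π·20.4) = 2.857×10^-6 K/W
  R_polyurethane foam = (1/7.41 − 1/7.86)/(4πk) = 0.007726/(4π·0.0302) = 0.02036 K/W
  R_aerogel blanket = (1/7.86 − 1/8.31)/(4πk) = 0.006890/(4π·0.0173) = 0.03169 K/W
ΣR = 2.857×10^-6 + 0.02036 + 0.03169 = 0.05205 K/W
Q = ΔT/ΣR = (-152 °C − 18.5 °C)/0.05205 = -3280 W
(Negative Q ⇒ heat flows inward; heat gain = 3280 W.)

Q = 3.28 kW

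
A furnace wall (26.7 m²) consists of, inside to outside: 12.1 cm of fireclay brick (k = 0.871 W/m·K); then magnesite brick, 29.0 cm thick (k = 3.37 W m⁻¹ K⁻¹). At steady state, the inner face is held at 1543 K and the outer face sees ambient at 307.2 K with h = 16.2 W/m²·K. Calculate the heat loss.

Q = 115 kW

Treat each layer as a resistance in series:
  R_fireclay brick = L/(kA) = 0.121/(0.871·26.7) = 0.005203 K/W
  R_magnesite brick = L/(kA) = 0.290/(3.37·26.7) = 0.003223 K/W
  R_conv,out = 1/(hA) = 1/(16.2·26.7) = 0.002312 K/W
ΣR = 0.005203 + 0.003223 + 0.002312 = 0.01074 K/W
Q = ΔT/ΣR = (1543 K − 307.2 K)/0.01074 = 1.15×10^5 W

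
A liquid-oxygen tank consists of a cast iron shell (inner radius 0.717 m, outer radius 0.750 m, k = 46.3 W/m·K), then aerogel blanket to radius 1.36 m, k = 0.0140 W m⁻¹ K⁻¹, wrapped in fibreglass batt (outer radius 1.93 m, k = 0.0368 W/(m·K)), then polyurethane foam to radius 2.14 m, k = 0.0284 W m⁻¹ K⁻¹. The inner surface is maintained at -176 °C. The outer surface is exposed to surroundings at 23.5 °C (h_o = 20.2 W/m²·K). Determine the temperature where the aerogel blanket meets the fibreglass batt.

Treat each layer as a resistance in series:
  R_cast iron = (1/0.717 − 1/0.750)/(4πk) = 0.06137/(4π·46.3) = 1.055×10^-4 K/W
  R_aerogel blanket = (1/0.750 − 1/1.36)/(4πk) = 0.5980/(4π·0.0140) = 3.399 K/W
  R_fibreglass batt = (1/1.36 − 1/1.93)/(4πk) = 0.2172/(4π·0.0368) = 0.4696 K/W
  R_polyurethane foam = (1/1.93 − 1/2.14)/(4πk) = 0.05084/(4π·0.0284) = 0.1425 K/W
  R_conv,out = 1/(4πr²h) = 1/(4π·2.14²·20.2) = 8.602×10^-4 K/W
ΣR = 1.055×10^-4 + 3.399 + 0.4696 + 0.1425 + 8.602×10^-4 = 4.012 K/W
Q = ΔT/ΣR = (-176 °C − 23.5 °C)/4.012 = -49.73 W
From the inner boundary to the aerogel blanket/fibreglass batt interface, ΣR_partial = 3.399 K/W.
T_interface = T_in − Q·ΣR_partial = -176 °C − (-49.73)(3.399) = -7.0 °C

T = -7.0 °C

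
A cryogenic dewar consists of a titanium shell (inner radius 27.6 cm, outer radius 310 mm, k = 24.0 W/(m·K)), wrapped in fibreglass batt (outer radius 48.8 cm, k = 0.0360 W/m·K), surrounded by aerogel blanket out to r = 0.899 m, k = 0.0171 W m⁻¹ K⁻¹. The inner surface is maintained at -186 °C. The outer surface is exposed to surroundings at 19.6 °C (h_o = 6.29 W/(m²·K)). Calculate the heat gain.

Resistance network (inner→outer):
  R_titanium = (1/0.276 − 1/0.310)/(4πk) = 0.3974/(4π·24.0) = 0.001318 K/W
  R_fibreglass batt = (1/0.310 − 1/0.488)/(4πk) = 1.177/(4π·0.0360) = 2.601 K/W
  R_aerogel blanket = (1/0.488 − 1/0.899)/(4πk) = 0.9368/(4π·0.0171) = 4.360 K/W
  R_conv,out = 1/(4πr²h) = 1/(4π·0.899²·6.29) = 0.01565 K/W
ΣR = 0.001318 + 2.601 + 4.360 + 0.01565 = 6.978 K/W
Q = ΔT/ΣR = (-186 °C − 19.6 °C)/6.978 = -29.5 W
(Negative Q ⇒ heat flows inward; heat gain = 29.5 W.)

Q = 29.5 W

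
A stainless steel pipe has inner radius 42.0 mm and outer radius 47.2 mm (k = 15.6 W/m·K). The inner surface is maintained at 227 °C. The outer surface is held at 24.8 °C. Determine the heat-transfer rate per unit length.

Q' = 1.70×10^5 W/m

Q' = 2πk·ΔT/ln(r₂/r₁) = 2π × 15.6 × 202.2 / ln(0.0472/0.0420) = 1.70×10^5 W/m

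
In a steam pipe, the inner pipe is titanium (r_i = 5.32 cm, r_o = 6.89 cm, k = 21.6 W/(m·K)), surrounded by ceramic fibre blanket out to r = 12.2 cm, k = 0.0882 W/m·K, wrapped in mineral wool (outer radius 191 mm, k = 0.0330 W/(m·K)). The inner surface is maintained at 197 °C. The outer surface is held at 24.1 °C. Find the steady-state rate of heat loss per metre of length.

Q' = 54.1 W/m

Series thermal resistances, inner to outer:
  R'_titanium = ln(0.0689/0.0532)/(2πk) = 0.2586/(2π·21.6) = 0.001905 m·K/W
  R'_ceramic fibre blanket = ln(0.122/0.0689)/(2πk) = 0.5714/(2π·0.0882) = 1.031 m·K/W
  R'_mineral wool = ln(0.191/0.122)/(2πk) = 0.4483/(2π·0.0330) = 2.162 m·K/W
ΣR = 0.001905 + 1.031 + 2.162 = 3.195 m·K/W
Q' = ΔT/ΣR = (197 °C − 24.1 °C)/3.195 = 54.1 W/m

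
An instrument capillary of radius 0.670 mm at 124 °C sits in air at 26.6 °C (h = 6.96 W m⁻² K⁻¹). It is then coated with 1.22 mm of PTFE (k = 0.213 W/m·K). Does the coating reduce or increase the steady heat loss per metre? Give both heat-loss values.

Critical radius for a cylinder: r_cr = k/h = 0.0306 m = 3.06 cm.
Outer radius after coating: r₂ = 6.70×10^-4 + 0.00122 = 0.001890 m.
Since r₁ < r_cr and r₂ ≤ r_cr, the coating moves toward the maximum at r_cr — heat loss rises.
Bare: R = 1/(2πr₁h) = 34.13 m·K/W; Q = 97.4/34.13 = 2.85 W/m.
Coated: R = R_cond + R_conv = 12.87 m·K/W; Q = 97.4/12.87 = 7.57 W/m.

increases: 2.85 → 7.57 W/m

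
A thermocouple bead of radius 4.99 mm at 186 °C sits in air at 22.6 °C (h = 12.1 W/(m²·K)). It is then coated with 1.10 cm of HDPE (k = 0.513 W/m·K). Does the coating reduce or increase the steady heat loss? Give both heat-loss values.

Critical radius for a sphere: r_cr = 2k/h = 0.0848 m = 8.48 cm.
Outer radius after coating: r₂ = 0.00499 + 0.0110 = 0.01599 m.
Since r₁ < r_cr and r₂ ≤ r_cr, the coating moves toward the maximum at r_cr — heat loss rises.
Bare: R = 1/(4πr₁²h) = 264.1 K/W; Q = 163.4/264.1 = 0.619 W.
Coated: R = R_cond + R_conv = 47.11 K/W; Q = 163.4/47.11 = 3.47 W.

increases: 0.619 → 3.47 W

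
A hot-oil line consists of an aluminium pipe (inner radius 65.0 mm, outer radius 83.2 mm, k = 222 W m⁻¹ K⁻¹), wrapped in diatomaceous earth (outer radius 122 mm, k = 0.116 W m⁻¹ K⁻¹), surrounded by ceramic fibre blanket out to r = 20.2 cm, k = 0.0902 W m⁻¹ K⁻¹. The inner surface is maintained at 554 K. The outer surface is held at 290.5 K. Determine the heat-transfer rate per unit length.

Resistance network (inner→outer):
  R'_aluminium = ln(0.0832/0.0650)/(2πk) = 0.2469/(2π·222) = 1.770×10^-4 m·K/W
  R'_diatomaceous earth = ln(0.122/0.0832)/(2πk) = 0.3828/(2π·0.116) = 0.5252 m·K/W
  R'_ceramic fibre blanket = ln(0.202/0.122)/(2πk) = 0.5042/(2π·0.0902) = 0.8897 m·K/W
ΣR = 1.770×10^-4 + 0.5252 + 0.8897 = 1.415 m·K/W
Q' = ΔT/ΣR = (554 K − 290.5 K)/1.415 = 186 W/m

Q' = 186 W/m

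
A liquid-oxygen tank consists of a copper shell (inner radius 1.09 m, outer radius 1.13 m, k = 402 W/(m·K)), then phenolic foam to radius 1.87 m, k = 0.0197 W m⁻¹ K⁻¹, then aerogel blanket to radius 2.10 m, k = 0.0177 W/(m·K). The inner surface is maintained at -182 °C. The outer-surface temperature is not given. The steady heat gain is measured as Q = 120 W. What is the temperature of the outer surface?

T_out = 19.4 °C

Series resistances:
  R_copper = (1/1.09 − 1/1.13)/(4πk) = 0.03248/(4π·402) = 6.429×10^-6 K/W
  R_phenolic foam = (1/1.13 − 1/1.87)/(4πk) = 0.3502/(4π·0.0197) = 1.415 K/W
  R_aerogel blanket = (1/1.87 − 1/2.10)/(4πk) = 0.05857/(4π·0.0177) = 0.2633 K/W
ΣR = 1.678 K/W
ΔT = Q·ΣR = 120 × 1.678 = 201.4 K
Heat flows inward, so T_out = T_in + ΔT = -182 + 201.4 = 19.4 °C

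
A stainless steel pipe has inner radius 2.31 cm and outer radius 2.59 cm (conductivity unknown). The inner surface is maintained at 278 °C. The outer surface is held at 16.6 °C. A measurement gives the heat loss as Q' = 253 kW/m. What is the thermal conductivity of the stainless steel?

k = 17.6 W/m·K

ΣR = ΔT/Q' = |278 − 16.6|/2.53×10^5 = 0.001033 m·K/W
ln(r₂/r₁)/(2πk) = 0.001033 ⇒ k = 0.1144/(2π·0.001033) = 17.6 W/m·K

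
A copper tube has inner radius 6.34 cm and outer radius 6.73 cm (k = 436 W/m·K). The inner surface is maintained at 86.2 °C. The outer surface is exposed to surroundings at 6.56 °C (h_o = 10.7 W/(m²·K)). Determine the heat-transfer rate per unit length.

Q' = 360 W/m

Series thermal resistances, inner to outer:
  R'_copper = ln(0.0673/0.0634)/(2πk) = 0.05970/(2π·436) = 2.179×10^-5 m·K/W
  R'_conv,out = 1/(2πr h) = 1/(2π·0.0673·10.7) = 0.2210 m·K/W
ΣR = 2.179×10^-5 + 0.2210 = 0.2210 m·K/W
Q' = ΔT/ΣR = (86.2 °C − 6.56 °C)/0.2210 = 360 W/m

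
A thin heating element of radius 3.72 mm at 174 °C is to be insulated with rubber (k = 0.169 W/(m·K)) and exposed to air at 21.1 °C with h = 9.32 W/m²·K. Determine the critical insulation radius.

r_cr = 1.81 cm

For a cylinder, r_cr = k_ins/h = 0.169/9.32 = 0.0181 m = 1.81 cm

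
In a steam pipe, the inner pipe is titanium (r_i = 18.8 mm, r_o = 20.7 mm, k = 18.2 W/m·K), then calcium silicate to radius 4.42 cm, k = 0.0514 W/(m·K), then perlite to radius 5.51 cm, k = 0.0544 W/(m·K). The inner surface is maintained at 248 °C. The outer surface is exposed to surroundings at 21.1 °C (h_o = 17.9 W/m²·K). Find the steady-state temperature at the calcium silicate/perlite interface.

Resistance network (inner→outer):
  R'_titanium = ln(0.0207/0.0188)/(2πk) = 0.09628/(2π·18.2) = 8.419×10^-4 m·K/W
  R'_calcium silicate = ln(0.0442/0.0207)/(2πk) = 0.7586/(2π·0.0514) = 2.349 m·K/W
  R'_perlite = ln(0.0551/0.0442)/(2πk) = 0.2204/(2π·0.0544) = 0.6449 m·K/W
  R'_conv,out = 1/(2πr h) = 1/(2π·0.0551·17.9) = 0.1614 m·K/W
ΣR = 8.419×10^-4 + 2.349 + 0.6449 + 0.1614 = 3.156 m·K/W
Q' = ΔT/ΣR = (248 °C − 21.1 °C)/3.156 = 71.89 W/m
From the inner boundary to the calcium silicate/perlite interface, ΣR_partial = 2.350 m·K/W.
T_interface = T_in − Q'·ΣR_partial = 248 °C − (71.89)(2.350) = 79.1 °C

T = 79.1 °C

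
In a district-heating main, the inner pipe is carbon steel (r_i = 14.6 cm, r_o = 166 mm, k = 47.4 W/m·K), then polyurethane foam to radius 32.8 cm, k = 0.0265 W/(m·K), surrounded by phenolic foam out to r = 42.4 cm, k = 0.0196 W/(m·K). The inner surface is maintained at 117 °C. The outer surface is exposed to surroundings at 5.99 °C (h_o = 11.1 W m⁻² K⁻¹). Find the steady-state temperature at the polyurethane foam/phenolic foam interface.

Resistance network (inner→outer):
  R'_carbon steel = ln(0.166/0.146)/(2πk) = 0.1284/(2π·47.4) = 4.311×10^-4 m·K/W
  R'_polyurethane foam = ln(0.328/0.166)/(2πk) = 0.6810/(2π·0.0265) = 4.090 m·K/W
  R'_phenolic foam = ln(0.424/0.328)/(2πk) = 0.2567/(2π·0.0196) = 2.085 m·K/W
  R'_conv,out = 1/(2πr h) = 1/(2π·0.424·11.1) = 0.03382 m·K/W
ΣR = 4.311×10^-4 + 4.090 + 2.085 + 0.03382 = 6.209 m·K/W
Q' = ΔT/ΣR = (117 °C − 5.99 °C)/6.209 = 17.88 W/m
From the inner boundary to the polyurethane foam/phenolic foam interface, ΣR_partial = 4.090 m·K/W.
T_interface = T_in − Q'·ΣR_partial = 117 °C − (17.88)(4.090) = 43.9 °C

T = 43.9 °C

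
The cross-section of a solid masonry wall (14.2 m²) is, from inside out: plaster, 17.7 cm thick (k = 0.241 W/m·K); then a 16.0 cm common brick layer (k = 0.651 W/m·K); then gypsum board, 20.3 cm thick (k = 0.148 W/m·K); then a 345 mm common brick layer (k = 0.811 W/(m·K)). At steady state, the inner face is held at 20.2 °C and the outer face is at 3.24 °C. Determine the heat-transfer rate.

Resistance network (inner→outer):
  R_plaster = L/(kA) = 0.177/(0.241·14.2) = 0.05172 K/W
  R_common brick = L/(kA) = 0.160/(0.651·14.2) = 0.01731 K/W
  R_gypsum board = L/(kA) = 0.203/(0.148·14.2) = 0.09659 K/W
  R_common brick = L/(kA) = 0.345/(0.811·14.2) = 0.02996 K/W
ΣR = 0.05172 + 0.01731 + 0.09659 + 0.02996 = 0.1956 K/W
Q = ΔT/ΣR = (20.2 °C − 3.24 °C)/0.1956 = 86.7 W

Q = 86.7 W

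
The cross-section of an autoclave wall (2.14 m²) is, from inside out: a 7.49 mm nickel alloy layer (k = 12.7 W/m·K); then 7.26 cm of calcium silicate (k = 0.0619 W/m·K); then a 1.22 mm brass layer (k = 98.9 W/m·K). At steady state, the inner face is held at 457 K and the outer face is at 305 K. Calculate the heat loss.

Q = 277 W

Series thermal resistances, inner to outer:
  R_nickel alloy = L/(kA) = 0.00749/(12.7·2.14) = 2.756×10^-4 K/W
  R_calcium silicate = L/(kA) = 0.0726/(0.0619·2.14) = 0.5481 K/W
  R_brass = L/(kA) = 0.00122/(98.9·2.14) = 5.764×10^-6 K/W
ΣR = 2.756×10^-4 + 0.5481 + 5.764×10^-6 = 0.5484 K/W
Q = ΔT/ΣR = (457 K − 305 K)/0.5484 = 277 W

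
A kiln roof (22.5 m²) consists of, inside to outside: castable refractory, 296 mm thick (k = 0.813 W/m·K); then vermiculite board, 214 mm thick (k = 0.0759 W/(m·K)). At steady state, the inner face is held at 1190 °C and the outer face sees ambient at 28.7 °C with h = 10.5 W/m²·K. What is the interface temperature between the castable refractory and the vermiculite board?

T = 1061 °C

Resistance network (inner→outer):
  R_castable refractory = L/(kA) = 0.296/(0.813·22.5) = 0.01618 K/W
  R_vermiculite board = L/(kA) = 0.214/(0.0759·22.5) = 0.1253 K/W
  R_conv,out = 1/(hA) = 1/(10.5·22.5) = 0.004233 K/W
ΣR = 0.01618 + 0.1253 + 0.004233 = 0.1457 K/W
Q = ΔT/ΣR = (1190 °C − 28.7 °C)/0.1457 = 7970 W
From the inner boundary to the castable refractory/vermiculite board interface, ΣR_partial = 0.01618 K/W.
T_interface = T_in − Q·ΣR_partial = 1190 °C − (7970)(0.01618) = 1061 °C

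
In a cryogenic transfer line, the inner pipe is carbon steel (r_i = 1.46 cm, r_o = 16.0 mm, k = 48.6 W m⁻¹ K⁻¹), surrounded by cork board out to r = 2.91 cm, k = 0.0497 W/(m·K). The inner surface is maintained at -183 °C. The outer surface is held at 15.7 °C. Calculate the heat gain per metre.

Resistance network (inner→outer):
  R'_carbon steel = ln(0.0160/0.0146)/(2πk) = 0.09157/(2π·48.6) = 2.999×10^-4 m·K/W
  R'_cork board = ln(0.0291/0.0160)/(2πk) = 0.5981/(2π·0.0497) = 1.915 m·K/W
ΣR = 2.999×10^-4 + 1.915 = 1.915 m·K/W
Q' = ΔT/ΣR = (-183 °C − 15.7 °C)/1.915 = -104 W/m
(Negative Q' ⇒ heat flows inward; heat gain = 104 W/m.)

Q' = 104 W/m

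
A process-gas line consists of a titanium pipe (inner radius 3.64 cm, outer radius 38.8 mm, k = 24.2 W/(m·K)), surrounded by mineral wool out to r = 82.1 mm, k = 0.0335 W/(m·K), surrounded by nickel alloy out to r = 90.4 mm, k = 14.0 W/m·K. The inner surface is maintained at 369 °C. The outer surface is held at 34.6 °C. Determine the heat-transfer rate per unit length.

Q' = 93.9 W/m

Series thermal resistances, inner to outer:
  R'_titanium = ln(0.0388/0.0364)/(2πk) = 0.06385/(2π·24.2) = 4.199×10^-4 m·K/W
  R'_mineral wool = ln(0.0821/0.0388)/(2πk) = 0.7495/(2π·0.0335) = 3.561 m·K/W
  R'_nickel alloy = ln(0.0904/0.0821)/(2πk) = 0.09631/(2π·14.0) = 0.001095 m·K/W
ΣR = 4.199×10^-4 + 3.561 + 0.001095 = 3.563 m·K/W
Q' = ΔT/ΣR = (369 °C − 34.6 °C)/3.563 = 93.9 W/m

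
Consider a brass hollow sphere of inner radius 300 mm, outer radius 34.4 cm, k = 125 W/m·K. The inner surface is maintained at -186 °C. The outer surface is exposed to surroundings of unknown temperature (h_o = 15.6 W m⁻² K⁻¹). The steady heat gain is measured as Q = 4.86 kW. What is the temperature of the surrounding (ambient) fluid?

Series resistances:
  R_brass = (1/0.300 − 1/0.344)/(4πk) = 0.4264/(4π·125) = 2.714×10^-4 K/W
  R_conv,out = 1/(4πr²h) = 1/(4π·0.344²·15.6) = 0.04311 K/W
ΣR = 0.04338 K/W
ΔT = Q·ΣR = 4860 × 0.04338 = 210.8 K
Heat flows inward, so T_out = T_in + ΔT = -186 + 210.8 = 24.8 °C

T_out = 24.8 °C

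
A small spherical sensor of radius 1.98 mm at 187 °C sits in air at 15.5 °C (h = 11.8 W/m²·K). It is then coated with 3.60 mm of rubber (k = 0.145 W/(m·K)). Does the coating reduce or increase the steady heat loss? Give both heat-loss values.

Critical radius for a sphere: r_cr = 2k/h = 0.0246 m = 2.46 cm.
Outer radius after coating: r₂ = 0.00198 + 0.00360 = 0.00558 m.
Since r₁ < r_cr and r₂ ≤ r_cr, the coating moves toward the maximum at r_cr — heat loss rises.
Bare: R = 1/(4πr₁²h) = 1720 K/W; Q = 171.5/1720 = 0.0997 W.
Coated: R = R_cond + R_conv = 395.4 K/W; Q = 171.5/395.4 = 0.434 W.

increases: 0.0997 → 0.434 W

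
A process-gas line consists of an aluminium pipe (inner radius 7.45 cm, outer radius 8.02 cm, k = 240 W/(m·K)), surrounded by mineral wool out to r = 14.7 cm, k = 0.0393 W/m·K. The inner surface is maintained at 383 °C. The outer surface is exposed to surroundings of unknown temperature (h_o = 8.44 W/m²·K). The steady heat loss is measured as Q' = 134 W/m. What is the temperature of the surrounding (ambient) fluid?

Series resistances:
  R'_aluminium = ln(0.0802/0.0745)/(2πk) = 0.07372/(2π·240) = 4.889×10^-5 m·K/W
  R'_mineral wool = ln(0.147/0.0802)/(2πk) = 0.6059/(2π·0.0393) = 2.454 m·K/W
  R'_conv,out = 1/(2πr h) = 1/(2π·0.147·8.44) = 0.1283 m·K/W
ΣR = 2.582 m·K/W
ΔT = Q'·ΣR = 134 × 2.582 = 346.0 K
Heat flows outward, so T_out = T_in − ΔT = 383 − 346.0 = 37.0 °C

T_out = 37.0 °C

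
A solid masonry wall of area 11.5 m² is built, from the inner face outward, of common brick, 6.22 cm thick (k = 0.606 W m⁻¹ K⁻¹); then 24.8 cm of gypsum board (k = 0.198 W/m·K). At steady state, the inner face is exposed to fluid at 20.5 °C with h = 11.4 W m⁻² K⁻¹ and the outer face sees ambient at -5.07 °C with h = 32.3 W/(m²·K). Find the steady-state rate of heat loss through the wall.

Series thermal resistances, inner to outer:
  R_conv,in = 1/(hA) = 1/(11.4·11.5) = 0.007628 K/W
  R_common brick = L/(kA) = 0.0622/(0.606·11.5) = 0.008925 K/W
  R_gypsum board = L/(kA) = 0.248/(0.198·11.5) = 0.1089 K/W
  R_conv,out = 1/(hA) = 1/(32.3·11.5) = 0.002692 K/W
ΣR = 0.007628 + 0.008925 + 0.1089 + 0.002692 = 0.1281 K/W
Q = ΔT/ΣR = (20.5 °C − -5.07 °C)/0.1281 = 200 W

Q = 200 W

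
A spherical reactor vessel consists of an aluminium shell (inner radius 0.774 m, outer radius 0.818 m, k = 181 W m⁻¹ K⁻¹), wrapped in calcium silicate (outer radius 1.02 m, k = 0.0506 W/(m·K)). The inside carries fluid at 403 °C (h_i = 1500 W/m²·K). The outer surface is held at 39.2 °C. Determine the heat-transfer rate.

Treat each layer as a resistance in series:
  R_conv,in = 1/(4πr²h) = 1/(4π·0.774²·1500) = 8.856×10^-5 K/W
  R_aluminium = (1/0.774 − 1/0.818)/(4πk) = 0.06950/(4π·181) = 3.055×10^-5 K/W
  R_calcium silicate = (1/0.818 − 1/1.02)/(4πk) = 0.2421/(4π·0.0506) = 0.3807 K/W
ΣR = 8.856×10^-5 + 3.055×10^-5 + 0.3807 = 0.3808 K/W
Q = ΔT/ΣR = (403 °C − 39.2 °C)/0.3808 = 955 W

Q = 955 W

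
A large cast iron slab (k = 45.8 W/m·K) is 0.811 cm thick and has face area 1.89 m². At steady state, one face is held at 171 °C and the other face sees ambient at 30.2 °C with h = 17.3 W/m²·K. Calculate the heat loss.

Q = 4590 W

Resistance network (inner→outer):
  R_cast iron = L/(kA) = 0.00811/(45.8·1.89) = 9.369×10^-5 K/W
  R_conv,out = 1/(hA) = 1/(17.3·1.89) = 0.03058 K/W
ΣR = 9.369×10^-5 + 0.03058 = 0.03067 K/W
Q = ΔT/ΣR = (171 °C − 30.2 °C)/0.03067 = 4590 W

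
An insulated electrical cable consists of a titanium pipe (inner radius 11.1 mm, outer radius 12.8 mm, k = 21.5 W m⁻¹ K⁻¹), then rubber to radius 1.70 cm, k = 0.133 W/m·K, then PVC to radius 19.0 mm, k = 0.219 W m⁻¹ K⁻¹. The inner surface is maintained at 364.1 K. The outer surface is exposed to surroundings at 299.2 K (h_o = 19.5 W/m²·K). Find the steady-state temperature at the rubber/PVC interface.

Resistance network (inner→outer):
  R'_titanium = ln(0.0128/0.0111)/(2πk) = 0.1425/(2π·21.5) = 0.001055 m·K/W
  R'_rubber = ln(0.0170/0.0128)/(2πk) = 0.2838/(2π·0.133) = 0.3396 m·K/W
  R'_PVC = ln(0.0190/0.0170)/(2πk) = 0.1112/(2π·0.219) = 0.08083 m·K/W
  R'_conv,out = 1/(2πr h) = 1/(2π·0.0190·19.5) = 0.4296 m·K/W
ΣR = 0.001055 + 0.3396 + 0.08083 + 0.4296 = 0.8511 m·K/W
Q' = ΔT/ΣR = (364.1 K − 299.2 K)/0.8511 = 76.25 W/m
From the inner boundary to the rubber/PVC interface, ΣR_partial = 0.3407 m·K/W.
T_interface = T_in − Q'·ΣR_partial = 364.1 K − (76.25)(0.3407) = 338.1 K

T = 338.1 K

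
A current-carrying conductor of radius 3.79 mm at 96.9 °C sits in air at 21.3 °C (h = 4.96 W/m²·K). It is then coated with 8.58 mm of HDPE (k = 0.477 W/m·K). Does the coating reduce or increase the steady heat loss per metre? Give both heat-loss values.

increases: 8.93 → 25.3 W/m

Critical radius for a cylinder: r_cr = k/h = 0.0962 m = 9.62 cm.
Outer radius after coating: r₂ = 0.00379 + 0.00858 = 0.01237 m.
Since r₁ < r_cr and r₂ ≤ r_cr, the coating moves toward the maximum at r_cr — heat loss rises.
Bare: R = 1/(2πr₁h) = 8.466 m·K/W; Q = 75.6/8.466 = 8.93 W/m.
Coated: R = R_cond + R_conv = 2.989 m·K/W; Q = 75.6/2.989 = 25.3 W/m.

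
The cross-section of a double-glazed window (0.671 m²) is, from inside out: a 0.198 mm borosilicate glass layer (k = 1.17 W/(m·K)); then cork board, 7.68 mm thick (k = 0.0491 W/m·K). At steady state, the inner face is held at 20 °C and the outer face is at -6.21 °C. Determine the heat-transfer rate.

Resistance network (inner→outer):
  R_borosilicate glass = L/(kA) = 1.98×10^-4/(1.17·0.671) = 2.522×10^-4 K/W
  R_cork board = L/(kA) = 0.00768/(0.0491·0.671) = 0.2331 K/W
ΣR = 2.522×10^-4 + 0.2331 = 0.2334 K/W
Q = ΔT/ΣR = (20 °C − -6.21 °C)/0.2334 = 112 W

Q = 112 W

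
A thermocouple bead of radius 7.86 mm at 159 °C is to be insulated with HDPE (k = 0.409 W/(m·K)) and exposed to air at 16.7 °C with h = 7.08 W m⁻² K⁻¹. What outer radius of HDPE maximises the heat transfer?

For a sphere, r_cr = 2k_ins/h = 2·0.409/7.08 = 0.116 m = 11.6 cm

r_cr = 11.6 cm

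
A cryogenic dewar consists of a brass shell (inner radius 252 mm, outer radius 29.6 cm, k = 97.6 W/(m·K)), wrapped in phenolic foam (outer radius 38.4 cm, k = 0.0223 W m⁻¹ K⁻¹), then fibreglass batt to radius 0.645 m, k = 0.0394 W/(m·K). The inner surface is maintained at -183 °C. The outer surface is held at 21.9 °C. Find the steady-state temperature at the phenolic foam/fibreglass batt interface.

T = -67.3 °C

Series thermal resistances, inner to outer:
  R_brass = (1/0.252 − 1/0.296)/(4πk) = 0.5899/(4π·97.6) = 4.810×10^-4 K/W
  R_phenolic foam = (1/0.296 − 1/0.384)/(4πk) = 0.7742/(4π·0.0223) = 2.763 K/W
  R_fibreglass batt = (1/0.384 − 1/0.645)/(4πk) = 1.054/(4π·0.0394) = 2.128 K/W
ΣR = 4.810×10^-4 + 2.763 + 2.128 = 4.891 K/W
Q = ΔT/ΣR = (-183 °C − 21.9 °C)/4.891 = -41.89 W
From the inner boundary to the phenolic foam/fibreglass batt interface, ΣR_partial = 2.763 K/W.
T_interface = T_in − Q·ΣR_partial = -183 °C − (-41.89)(2.763) = -67.3 °C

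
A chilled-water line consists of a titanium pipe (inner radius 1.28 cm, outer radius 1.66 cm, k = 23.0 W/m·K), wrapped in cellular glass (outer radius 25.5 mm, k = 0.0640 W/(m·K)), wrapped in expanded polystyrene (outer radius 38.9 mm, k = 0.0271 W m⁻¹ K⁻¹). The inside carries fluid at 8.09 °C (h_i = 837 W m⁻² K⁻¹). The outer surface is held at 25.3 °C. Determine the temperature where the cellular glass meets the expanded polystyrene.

Resistance network (inner→outer):
  R'_conv,in = 1/(2πr h) = 1/(2π·0.0128·837) = 0.01486 m·K/W
  R'_titanium = ln(0.0166/0.0128)/(2πk) = 0.2600/(2π·23.0) = 0.001799 m·K/W
  R'_cellular glass = ln(0.0255/0.0166)/(2πk) = 0.4293/(2π·0.0640) = 1.068 m·K/W
  R'_expanded polystyrene = ln(0.0389/0.0255)/(2πk) = 0.4223/(2π·0.0271) = 2.480 m·K/W
ΣR = 0.01486 + 0.001799 + 1.068 + 2.480 = 3.565 m·K/W
Q' = ΔT/ΣR = (8.09 °C − 25.3 °C)/3.565 = -4.827 W/m
From the inner boundary to the cellular glass/expanded polystyrene interface, ΣR_partial = 1.085 m·K/W.
T_interface = T_in − Q'·ΣR_partial = 8.09 °C − (-4.827)(1.085) = 13.3 °C

T = 13.3 °C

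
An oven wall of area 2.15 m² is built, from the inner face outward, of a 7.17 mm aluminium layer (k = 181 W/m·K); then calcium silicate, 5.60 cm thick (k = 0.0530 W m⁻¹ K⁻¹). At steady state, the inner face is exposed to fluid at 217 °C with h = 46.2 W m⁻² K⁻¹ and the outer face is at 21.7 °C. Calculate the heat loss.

Q = 389 W

Treat each layer as a resistance in series:
  R_conv,in = 1/(hA) = 1/(46.2·2.15) = 0.01007 K/W
  R_aluminium = L/(kA) = 0.00717/(181·2.15) = 1.842×10^-5 K/W
  R_calcium silicate = L/(kA) = 0.0560/(0.0530·2.15) = 0.4914 K/W
ΣR = 0.01007 + 1.842×10^-5 + 0.4914 = 0.5015 K/W
Q = ΔT/ΣR = (217 °C − 21.7 °C)/0.5015 = 389 W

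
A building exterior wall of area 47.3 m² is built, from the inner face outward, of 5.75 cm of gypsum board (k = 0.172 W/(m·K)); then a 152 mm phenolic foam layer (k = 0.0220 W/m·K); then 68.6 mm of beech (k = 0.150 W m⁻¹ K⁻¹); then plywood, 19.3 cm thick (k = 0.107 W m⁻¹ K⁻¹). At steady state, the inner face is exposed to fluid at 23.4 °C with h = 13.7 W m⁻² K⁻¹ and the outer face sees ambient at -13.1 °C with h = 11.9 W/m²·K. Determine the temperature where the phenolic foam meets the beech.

T = -4.24 °C

Series thermal resistances, inner to outer:
  R_conv,in = 1/(hA) = 1/(13.7·47.3) = 0.001543 K/W
  R_gypsum board = L/(kA) = 0.0575/(0.172·47.3) = 0.007068 K/W
  R_phenolic foam = L/(kA) = 0.152/(0.0220·47.3) = 0.1461 K/W
  R_beech = L/(kA) = 0.0686/(0.150·47.3) = 0.009669 K/W
  R_plywood = L/(kA) = 0.193/(0.107·47.3) = 0.03813 K/W
  R_conv,out = 1/(hA) = 1/(11.9·47.3) = 0.001777 K/W
ΣR = 0.001543 + 0.007068 + 0.1461 + 0.009669 + 0.03813 + 0.001777 = 0.2043 K/W
Q = ΔT/ΣR = (23.4 °C − -13.1 °C)/0.2043 = 178.7 W
From the inner boundary to the phenolic foam/beech interface, ΣR_partial = 0.1547 K/W.
T_interface = T_in − Q·ΣR_partial = 23.4 °C − (178.7)(0.1547) = -4.24 °C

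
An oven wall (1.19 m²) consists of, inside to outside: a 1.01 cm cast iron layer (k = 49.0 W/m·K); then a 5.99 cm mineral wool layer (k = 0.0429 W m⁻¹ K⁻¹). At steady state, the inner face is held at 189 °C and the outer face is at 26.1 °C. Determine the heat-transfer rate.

Q = 139 W

Treat each layer as a resistance in series:
  R_cast iron = L/(kA) = 0.0101/(49.0·1.19) = 1.732×10^-4 K/W
  R_mineral wool = L/(kA) = 0.0599/(0.0429·1.19) = 1.173 K/W
ΣR = 1.732×10^-4 + 1.173 = 1.173 K/W
Q = ΔT/ΣR = (189 °C − 26.1 °C)/1.173 = 139 W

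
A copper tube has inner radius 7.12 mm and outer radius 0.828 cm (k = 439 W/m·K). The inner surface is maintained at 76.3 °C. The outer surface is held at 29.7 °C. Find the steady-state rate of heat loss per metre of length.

Q' = 2πk·ΔT/ln(r₂/r₁) = 2π × 439 × 46.6 / ln(0.00828/0.00712) = 8.52×10^5 W/m

Q' = 8.52×10^5 W/m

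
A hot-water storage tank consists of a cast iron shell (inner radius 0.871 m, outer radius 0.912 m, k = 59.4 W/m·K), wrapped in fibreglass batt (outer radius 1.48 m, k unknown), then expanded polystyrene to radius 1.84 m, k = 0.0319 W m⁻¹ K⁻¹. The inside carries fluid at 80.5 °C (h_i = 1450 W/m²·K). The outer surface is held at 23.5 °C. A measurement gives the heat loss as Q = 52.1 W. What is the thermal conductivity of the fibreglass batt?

ΣR = ΔT/Q = |80.5 − 23.5|/52.1 = 1.094 K/W
Known resistances:
  R_conv,in = 1/(4πr²h) = 1/(4π·0.871²·1450) = 7.234×10^-5 K/W
  R_cast iron = (1/0.871 − 1/0.912)/(4πk) = 0.05161/(4π·59.4) = 6.915×10^-5 K/W
  R_expanded polystyrene = (1/1.48 − 1/1.84)/(4πk) = 0.1322/(4π·0.0319) = 0.3298 K/W
R_fibreglass batt = ΣR − ΣR_known = 1.094 − 0.3299 = 0.7641 K/W
(1/r₁−1/r₂)/(4πk) = 0.7641 ⇒ k = 0.4208/(4π·0.7641) = 0.0438 W/m·K

k = 0.0438 W/m·K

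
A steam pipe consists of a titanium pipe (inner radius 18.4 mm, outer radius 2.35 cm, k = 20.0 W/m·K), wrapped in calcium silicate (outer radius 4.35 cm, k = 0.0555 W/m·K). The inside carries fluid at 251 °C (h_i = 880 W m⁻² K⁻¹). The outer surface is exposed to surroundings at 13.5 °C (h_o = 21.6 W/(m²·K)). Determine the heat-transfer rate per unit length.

Resistance network (inner→outer):
  R'_conv,in = 1/(2πr h) = 1/(2π·0.0184·880) = 0.009829 m·K/W
  R'_titanium = ln(0.0235/0.0184)/(2πk) = 0.2446/(2π·20.0) = 0.001947 m·K/W
  R'_calcium silicate = ln(0.0435/0.0235)/(2πk) = 0.6158/(2π·0.0555) = 1.766 m·K/W
  R'_conv,out = 1/(2πr h) = 1/(2π·0.0435·21.6) = 0.1694 m·K/W
ΣR = 0.009829 + 0.001947 + 1.766 + 0.1694 = 1.947 m·K/W
Q' = ΔT/ΣR = (251 °C − 13.5 °C)/1.947 = 122 W/m

Q' = 122 W/m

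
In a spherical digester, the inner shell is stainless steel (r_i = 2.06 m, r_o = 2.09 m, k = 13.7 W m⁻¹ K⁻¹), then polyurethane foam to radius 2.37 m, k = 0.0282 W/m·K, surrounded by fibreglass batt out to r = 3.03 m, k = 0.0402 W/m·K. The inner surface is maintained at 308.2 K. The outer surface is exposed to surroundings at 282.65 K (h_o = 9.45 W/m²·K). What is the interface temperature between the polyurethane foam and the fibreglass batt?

Series thermal resistances, inner to outer:
  R_stainless steel = (1/2.06 − 1/2.09)/(4πk) = 0.006968/(4π·13.7) = 4.047×10^-5 K/W
  R_polyurethane foam = (1/2.09 − 1/2.37)/(4πk) = 0.05653/(4π·0.0282) = 0.1595 K/W
  R_fibreglass batt = (1/2.37 − 1/3.03)/(4πk) = 0.09191/(4π·0.0402) = 0.1819 K/W
  R_conv,out = 1/(4πr²h) = 1/(4π·3.03²·9.45) = 9.172×10^-4 K/W
ΣR = 4.047×10^-5 + 0.1595 + 0.1819 + 9.172×10^-4 = 0.3424 K/W
Q = ΔT/ΣR = (308.2 K − 282.65 K)/0.3424 = 74.62 W
From the inner boundary to the polyurethane foam/fibreglass batt interface, ΣR_partial = 0.1595 K/W.
T_interface = T_in − Q·ΣR_partial = 308.2 K − (74.62)(0.1595) = 296.3 K

T = 296.3 K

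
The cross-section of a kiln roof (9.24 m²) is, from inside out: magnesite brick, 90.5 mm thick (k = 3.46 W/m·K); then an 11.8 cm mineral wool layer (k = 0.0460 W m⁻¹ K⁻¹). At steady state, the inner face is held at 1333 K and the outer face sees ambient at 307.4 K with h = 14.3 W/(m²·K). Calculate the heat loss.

Treat each layer as a resistance in series:
  R_magnesite brick = L/(kA) = 0.0905/(3.46·9.24) = 0.002831 K/W
  R_mineral wool = L/(kA) = 0.118/(0.0460·9.24) = 0.2776 K/W
  R_conv,out = 1/(hA) = 1/(14.3·9.24) = 0.007568 K/W
ΣR = 0.002831 + 0.2776 + 0.007568 = 0.2880 K/W
Q = ΔT/ΣR = (1333 K − 307.4 K)/0.2880 = 3560 W

Q = 3.56 kW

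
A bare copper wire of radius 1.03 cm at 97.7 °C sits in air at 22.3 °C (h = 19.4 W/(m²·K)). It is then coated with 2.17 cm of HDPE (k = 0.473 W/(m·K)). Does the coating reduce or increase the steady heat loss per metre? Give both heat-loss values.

Critical radius for a cylinder: r_cr = k/h = 0.0244 m = 2.44 cm.
Outer radius after coating: r₂ = 0.0103 + 0.0217 = 0.0320 m.
r₁ < r_cr < r₂: heat loss rises to a maximum at r_cr then falls. Whether the coating helps depends on whether Q(r₂) has dropped back below Q(r₁).
Bare: R = 1/(2πr₁h) = 0.7965 m·K/W; Q = 75.4/0.7965 = 94.7 W/m.
Coated: R = R_cond + R_conv = 0.6378 m·K/W; Q = 75.4/0.6378 = 118 W/m.

increases: 94.7 → 118 W/m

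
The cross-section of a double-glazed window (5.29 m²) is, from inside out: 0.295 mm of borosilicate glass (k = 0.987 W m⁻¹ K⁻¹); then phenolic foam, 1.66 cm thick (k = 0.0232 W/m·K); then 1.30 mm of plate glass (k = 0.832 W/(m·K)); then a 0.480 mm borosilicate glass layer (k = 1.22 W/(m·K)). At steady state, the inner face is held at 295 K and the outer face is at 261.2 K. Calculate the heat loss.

Series thermal resistances, inner to outer:
  R_borosilicate glass = L/(kA) = 2.95×10^-4/(0.987·5.29) = 5.650×10^-5 K/W
  R_phenolic foam = L/(kA) = 0.0166/(0.0232·5.29) = 0.1353 K/W
  R_plate glass = L/(kA) = 0.00130/(0.832·5.29) = 2.954×10^-4 K/W
  R_borosilicate glass = L/(kA) = 4.80×10^-4/(1.22·5.29) = 7.437×10^-5 K/W
ΣR = 5.650×10^-5 + 0.1353 + 2.954×10^-4 + 7.437×10^-5 = 0.1357 K/W
Q = ΔT/ΣR = (295 K − 261.2 K)/0.1357 = 249 W

Q = 249 W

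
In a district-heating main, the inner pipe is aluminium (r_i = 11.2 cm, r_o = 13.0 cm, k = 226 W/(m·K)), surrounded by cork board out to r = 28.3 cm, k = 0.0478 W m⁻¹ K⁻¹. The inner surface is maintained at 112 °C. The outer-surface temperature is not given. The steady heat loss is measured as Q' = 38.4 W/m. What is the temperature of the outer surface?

T_out = 12.5 °C

Series resistances:
  R'_aluminium = ln(0.130/0.112)/(2πk) = 0.1490/(2π·226) = 1.050×10^-4 m·K/W
  R'_cork board = ln(0.283/0.130)/(2πk) = 0.7779/(2π·0.0478) = 2.590 m·K/W
ΣR = 2.590 m·K/W
ΔT = Q'·ΣR = 38.4 × 2.590 = 99.46 K
Heat flows outward, so T_out = T_in − ΔT = 112 − 99.46 = 12.5 °C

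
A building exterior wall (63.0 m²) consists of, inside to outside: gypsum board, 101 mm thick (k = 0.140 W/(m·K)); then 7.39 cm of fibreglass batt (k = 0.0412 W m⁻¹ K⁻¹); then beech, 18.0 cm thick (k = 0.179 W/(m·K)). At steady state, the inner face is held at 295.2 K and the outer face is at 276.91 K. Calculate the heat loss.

Series thermal resistances, inner to outer:
  R_gypsum board = L/(kA) = 0.101/(0.140·63.0) = 0.01145 K/W
  R_fibreglass batt = L/(kA) = 0.0739/(0.0412·63.0) = 0.02847 K/W
  R_beech = L/(kA) = 0.180/(0.179·63.0) = 0.01596 K/W
ΣR = 0.01145 + 0.02847 + 0.01596 = 0.05588 K/W
Q = ΔT/ΣR = (295.2 K − 276.91 K)/0.05588 = 327 W

Q = 327 W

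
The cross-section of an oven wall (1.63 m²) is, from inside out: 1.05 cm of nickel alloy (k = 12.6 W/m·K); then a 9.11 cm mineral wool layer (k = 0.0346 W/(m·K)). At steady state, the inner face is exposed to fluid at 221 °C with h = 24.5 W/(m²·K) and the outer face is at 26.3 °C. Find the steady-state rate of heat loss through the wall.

Treat each layer as a resistance in series:
  R_conv,in = 1/(hA) = 1/(24.5·1.63) = 0.02504 K/W
  R_nickel alloy = L/(kA) = 0.0105/(12.6·1.63) = 5.112×10^-4 K/W
  R_mineral wool = L/(kA) = 0.0911/(0.0346·1.63) = 1.615 K/W
ΣR = 0.02504 + 5.112×10^-4 + 1.615 = 1.641 K/W
Q = ΔT/ΣR = (221 °C − 26.3 °C)/1.641 = 119 W

Q = 119 W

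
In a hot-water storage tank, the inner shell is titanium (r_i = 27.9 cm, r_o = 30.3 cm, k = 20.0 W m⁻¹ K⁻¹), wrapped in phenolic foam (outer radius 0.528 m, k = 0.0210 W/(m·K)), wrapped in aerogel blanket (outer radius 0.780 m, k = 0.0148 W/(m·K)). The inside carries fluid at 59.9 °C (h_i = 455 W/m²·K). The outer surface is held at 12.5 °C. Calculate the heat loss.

Q = 5.50 W

Resistance network (inner→outer):
  R_conv,in = 1/(4πr²h) = 1/(4π·0.279²·455) = 0.002247 K/W
  R_titanium = (1/0.279 − 1/0.303)/(4πk) = 0.2839/(4π·20.0) = 0.001130 K/W
  R_phenolic foam = (1/0.303 − 1/0.528)/(4πk) = 1.406/(4π·0.0210) = 5.329 K/W
  R_aerogel blanket = (1/0.528 − 1/0.780)/(4πk) = 0.6119/(4π·0.0148) = 3.290 K/W
ΣR = 0.002247 + 0.001130 + 5.329 + 3.290 = 8.622 K/W
Q = ΔT/ΣR = (59.9 °C − 12.5 °C)/8.622 = 5.50 W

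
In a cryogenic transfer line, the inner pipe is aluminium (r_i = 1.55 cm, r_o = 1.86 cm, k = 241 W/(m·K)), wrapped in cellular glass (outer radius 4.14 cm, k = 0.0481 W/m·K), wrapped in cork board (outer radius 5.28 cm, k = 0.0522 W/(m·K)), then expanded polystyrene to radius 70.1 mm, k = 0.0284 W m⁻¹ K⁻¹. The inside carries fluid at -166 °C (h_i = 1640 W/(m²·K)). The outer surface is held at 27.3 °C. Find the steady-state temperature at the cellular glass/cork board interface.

Series thermal resistances, inner to outer:
  R'_conv,in = 1/(2πr h) = 1/(2π·0.0155·1640) = 0.006261 m·K/W
  R'_aluminium = ln(0.0186/0.0155)/(2πk) = 0.1823/(2π·241) = 1.204×10^-4 m·K/W
  R'_cellular glass = ln(0.0414/0.0186)/(2πk) = 0.8001/(2π·0.0481) = 2.647 m·K/W
  R'_cork board = ln(0.0528/0.0414)/(2πk) = 0.2432/(2π·0.0522) = 0.7416 m·K/W
  R'_expanded polystyrene = ln(0.0701/0.0528)/(2πk) = 0.2834/(2π·0.0284) = 1.588 m·K/W
ΣR = 0.006261 + 1.204×10^-4 + 2.647 + 0.7416 + 1.588 = 4.983 m·K/W
Q' = ΔT/ΣR = (-166 °C − 27.3 °C)/4.983 = -38.79 W/m
From the inner boundary to the cellular glass/cork board interface, ΣR_partial = 2.653 m·K/W.
T_interface = T_in − Q'·ΣR_partial = -166 °C − (-38.79)(2.653) = -63.1 °C

T = -63.1 °C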